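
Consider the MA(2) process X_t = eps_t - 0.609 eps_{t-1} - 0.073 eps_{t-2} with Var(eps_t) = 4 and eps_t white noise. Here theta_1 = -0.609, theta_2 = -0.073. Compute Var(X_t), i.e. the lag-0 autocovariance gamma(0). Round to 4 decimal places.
\gamma(0) = 5.5048

For an MA(q) process X_t = eps_t + sum_i theta_i eps_{t-i} with
Var(eps_t) = sigma^2, the variance is
  gamma(0) = sigma^2 * (1 + sum_i theta_i^2).
  sum_i theta_i^2 = (-0.609)^2 + (-0.073)^2 = 0.370881 + 0.005329 = 0.37621.
  gamma(0) = 4 * (1 + 0.37621) = 4 * 1.37621 = 5.50484, which rounds to 5.5048.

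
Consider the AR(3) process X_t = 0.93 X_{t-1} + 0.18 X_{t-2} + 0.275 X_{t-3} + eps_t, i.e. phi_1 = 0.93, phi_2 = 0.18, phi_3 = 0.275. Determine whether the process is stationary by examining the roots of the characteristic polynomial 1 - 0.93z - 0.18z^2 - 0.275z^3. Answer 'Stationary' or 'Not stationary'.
\text{Not stationary}

The AR(p) characteristic polynomial is P(z) = 1 - 0.93z - 0.18z^2 - 0.275z^3.
Stationarity requires all roots to lie outside the unit circle, i.e. |z| > 1 for every root.
Degree 3: look for a simple real root z0 first, then factor out (1 - z/z0) and solve the remaining quadratic.
Testing z0 = 0.8: P(0.8) = 1 + (-0.93)(0.8) + (-0.18)(0.8)^2 + (-0.275)(0.8)^3
  = 1 + (-0.744) + (-0.1152) + (-0.1408) = 0.  So z_0 = 0.8 is a root, |z_0| = 0.8.
Divide out the factor (1 - 1.25 z) = (1 - z/z0) (since 1/z0 = 1.25):
  P(z) = (1 - 1.25 z)(1 + (0.32) z + (0.22) z^2)
  [check: z-coef 0.32 - (1.25) = -0.93; z^2-coef 0.22 - (1.25)(0.32) = -0.18; z^3-coef -(1.25)(0.22) = -0.275.]
Remaining roots from the quadratic factor 1 + (0.32) z + (0.22) z^2:
  Set 1 + (0.32) z + (0.22) z^2 = 0, i.e. a z^2 + b z + c = 0 with a = 0.22, b = 0.32, c = 1.
  Discriminant D = b^2 - 4ac = (0.32)^2 - 4*(0.22)*1 = 0.1024 - (0.88) = -0.7776.
  D < 0, so the roots are the complex-conjugate pair z = (-b +/- i sqrt(-D)) / (2a) = -0.7273 +/- 2.0041i.
  For a conjugate pair |z|^2 = z * conj(z) = (product of roots) = c/a = 1/(0.22) = 4.545455, so |z| = sqrt(4.545455) = 2.132 for both roots.
Moduli of all roots: 0.8000, 2.1320, 2.1320.
All moduli strictly greater than 1? No.
Verdict: Not stationary.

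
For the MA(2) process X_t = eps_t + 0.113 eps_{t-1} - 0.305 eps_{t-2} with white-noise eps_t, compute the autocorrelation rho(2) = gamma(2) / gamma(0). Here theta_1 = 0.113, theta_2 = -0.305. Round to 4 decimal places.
\rho(2) = -0.2758

For an MA(q) process with theta_0 = 1, the autocovariance is
  gamma(k) = sigma^2 * sum_{i=0..q-k} theta_i * theta_{i+k},
and rho(k) = gamma(k) / gamma(0). Sigma^2 cancels.
  numerator   = (1)*(-0.305) = -0.305.
  denominator = (1)^2 + (0.113)^2 + (-0.305)^2 = 1.105794.
  rho(2) = -0.305 / 1.105794 = -0.2758.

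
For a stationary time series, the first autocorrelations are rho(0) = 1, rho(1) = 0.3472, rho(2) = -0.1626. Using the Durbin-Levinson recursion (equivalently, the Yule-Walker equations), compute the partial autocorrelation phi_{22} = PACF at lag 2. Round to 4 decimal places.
\phi_{22} = -0.3220

The PACF at lag k is phi_{kk}, the last component of the solution
to the Yule-Walker system G_k phi = r_k where
  (G_k)_{ij} = rho(|i - j|), (r_k)_i = rho(i), i,j = 1..k.
Equivalently, Durbin-Levinson gives phi_{kk} iteratively:
  phi_{11} = rho(1)
  phi_{kk} = [rho(k) - sum_{j=1..k-1} phi_{k-1,j} rho(k-j)]
            / [1 - sum_{j=1..k-1} phi_{k-1,j} rho(j)],
  phi_{k,j} = phi_{k-1,j} - phi_{kk} phi_{k-1,k-j},  j = 1..k-1.
Step k = 1:
  phi_11 = rho(1) = 0.3472.
Step k = 2:
  phi_22 = [rho(2) - phi_11 rho(1)] / [1 - phi_11 rho(1)] = [-0.1626 - (0.3472)(0.3472)] / [1 - (0.3472)(0.3472)]
         = -0.28314784 / 0.87945216 = -0.322.
Therefore phi_{22} = -0.3220.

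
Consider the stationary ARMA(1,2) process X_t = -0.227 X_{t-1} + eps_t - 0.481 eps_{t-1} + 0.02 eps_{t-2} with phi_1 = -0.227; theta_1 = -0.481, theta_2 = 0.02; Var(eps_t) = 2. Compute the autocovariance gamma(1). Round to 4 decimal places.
\gamma(1) = -1.6875

Multiply the model equation by X_{t-k} and take expectations. With theta_0 = psi_0 = 1 and psi_j the MA(infinity) weights, this gives
  gamma(k) - sum_i phi_i gamma(k-i) = c_k,
  c_k = sigma^2 * sum_{j=k..q} theta_j psi_{j-k}   (c_k = 0 for k > q),
using gamma(-m) = gamma(m).
psi-weights needed (psi_j = theta_j + sum_i phi_i psi_{j-i}):
  psi_1 = theta_1 + phi_1 = -0.481 + (-0.227) = -0.708
  psi_2 = theta_2 + phi_1 psi_1 = 0.02 + (-0.227)(-0.708) = 0.180716
Right-hand sides:
  c_0 = sigma^2 (1 + theta_1 psi_1 + theta_2 psi_2) = 2 * (1 + (-0.481)(-0.708) + (0.02)(0.180716)) = 2 * 1.344162 = 2.688325
  c_1 = sigma^2 (theta_1 + theta_2 psi_1) = 2 * (-0.481 + (0.02)(-0.708)) = -0.99032
  c_2 = sigma^2 theta_2 = 2 * (0.02) = 0.04
Equations for k = 0 and k = 1 (AR order 1):
  gamma(0) = phi_1 gamma(1) + c_0
  gamma(1) = phi_1 gamma(0) + c_1
Substituting the second into the first: gamma(0) (1 - phi_1^2) = c_0 + phi_1 c_1, so
  gamma(0) = (c_0 + phi_1 c_1) / (1 - phi_1^2) = (2.688325 + (-0.227)(-0.99032)) / (1 - (-0.227)^2) = 2.913127 / 0.948471 = 3.071393.
  gamma(1) = phi_1 gamma(0) + c_1 = (-0.227)(3.071393) + (-0.99032) = -1.687526.
Therefore gamma(1) = -1.6875 (to 4 decimal places).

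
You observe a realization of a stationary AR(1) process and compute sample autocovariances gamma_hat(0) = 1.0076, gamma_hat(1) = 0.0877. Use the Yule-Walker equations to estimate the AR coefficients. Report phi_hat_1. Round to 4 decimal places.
\hat\phi_{1} = 0.0870

The Yule-Walker equations for an AR(p) process read, in matrix form,
  Gamma_p phi = r_p,   with   (Gamma_p)_{ij} = gamma(|i - j|),
                       (r_p)_i = gamma(i),   i,j = 1..p.
Substitute the sample gammas (Toeplitz matrix and right-hand side of size 1):
  Gamma_p = [[1.0076]]
  r_p     = [0.0877]
With p = 1 this is the single equation gamma(0) phi_1 = gamma(1):
  phi_hat_1 = gamma(1) / gamma(0) = 0.0877 / 1.0076 = 0.0870.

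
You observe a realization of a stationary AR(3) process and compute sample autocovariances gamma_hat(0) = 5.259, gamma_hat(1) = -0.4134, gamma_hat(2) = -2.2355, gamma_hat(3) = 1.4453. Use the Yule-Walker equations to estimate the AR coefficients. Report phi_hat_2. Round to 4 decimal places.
\hat\phi_{2} = -0.4070

The Yule-Walker equations for an AR(p) process read, in matrix form,
  Gamma_p phi = r_p,   with   (Gamma_p)_{ij} = gamma(|i - j|),
                       (r_p)_i = gamma(i),   i,j = 1..p.
Substitute the sample gammas (Toeplitz matrix and right-hand side of size 3):
  Gamma_p = [[5.259, -0.4134, -2.2355], [-0.4134, 5.259, -0.4134], [-2.2355, -0.4134, 5.259]]
  r_p     = [-0.4134, -2.2355, 1.4453]
Written out (R1..R3):
  (R1) 5.259 phi_1 - 0.4134 phi_2 - 2.2355 phi_3 = -0.4134
  (R2) -0.4134 phi_1 + 5.259 phi_2 - 0.4134 phi_3 = -2.2355
  (R3) -2.2355 phi_1 - 0.4134 phi_2 + 5.259 phi_3 = 1.4453
Gaussian elimination:
  R2 <- R2 - (-0.4134/5.259) R1 = R2 - (-0.078608) R1:  5.226503 phi_2 - 0.589128 phi_3 = -2.267997
  R3 <- R3 - (-2.2355/5.259) R1 = R3 - (-0.425081) R1:  -0.589128 phi_2 + 4.308732 phi_3 = 1.269572
  R3 <- R3 - (-0.589128/5.226503) R2 = R3 - (-0.112719) R2:  4.242326 phi_3 = 1.013924
Back-substitution:
  phi_hat_3 = 1.013924 / 4.242326 = 0.239002
  phi_hat_2 = (-2.267997 - (-0.589128)(0.239002)) / 5.226503 = -0.407001
  phi_hat_1 = (-0.4134 - (-0.4134)(-0.407001) - (-2.2355)(0.239002)) / 5.259 = -0.009007
So phi_hat = [-0.0090, -0.4070, 0.2390].
Therefore phi_hat_2 = -0.4070.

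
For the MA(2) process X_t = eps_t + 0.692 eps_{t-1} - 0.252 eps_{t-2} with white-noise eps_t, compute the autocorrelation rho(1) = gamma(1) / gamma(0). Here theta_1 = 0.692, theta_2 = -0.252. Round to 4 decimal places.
\rho(1) = 0.3356

For an MA(q) process with theta_0 = 1, the autocovariance is
  gamma(k) = sigma^2 * sum_{i=0..q-k} theta_i * theta_{i+k},
and rho(k) = gamma(k) / gamma(0). Sigma^2 cancels.
  numerator   = (1)*(0.692) + (0.692)*(-0.252) = 0.517616.
  denominator = (1)^2 + (0.692)^2 + (-0.252)^2 = 1.542368.
  rho(1) = 0.517616 / 1.542368 = 0.3356.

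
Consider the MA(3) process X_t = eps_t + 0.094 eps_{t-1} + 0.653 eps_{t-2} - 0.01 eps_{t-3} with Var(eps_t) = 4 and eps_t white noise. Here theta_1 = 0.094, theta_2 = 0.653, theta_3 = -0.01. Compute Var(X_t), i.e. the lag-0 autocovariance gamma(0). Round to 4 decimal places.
\gamma(0) = 5.7414

For an MA(q) process X_t = eps_t + sum_i theta_i eps_{t-i} with
Var(eps_t) = sigma^2, the variance is
  gamma(0) = sigma^2 * (1 + sum_i theta_i^2).
  sum_i theta_i^2 = (0.094)^2 + (0.653)^2 + (-0.01)^2 = 0.008836 + 0.426409 + 0.0001 = 0.435345.
  gamma(0) = 4 * (1 + 0.435345) = 4 * 1.435345 = 5.74138, which rounds to 5.7414.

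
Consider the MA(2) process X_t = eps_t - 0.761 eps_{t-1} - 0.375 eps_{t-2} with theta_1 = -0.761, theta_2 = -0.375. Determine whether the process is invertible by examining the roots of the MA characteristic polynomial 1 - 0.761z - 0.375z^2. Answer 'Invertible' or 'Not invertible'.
\text{Not invertible}

The MA(q) characteristic polynomial is P(z) = 1 - 0.761z - 0.375z^2.
Invertibility requires all roots to lie outside the unit circle, i.e. |z| > 1 for every root.
Set 1 + (-0.761) z + (-0.375) z^2 = 0, i.e. a z^2 + b z + c = 0 with a = -0.375, b = -0.761, c = 1.
Discriminant D = b^2 - 4ac = (-0.761)^2 - 4*(-0.375)*1 = 0.579121 - (-1.5) = 2.079121.
D >= 0, so the roots are real: z = (-b +/- sqrt(D)) / (2a) = (0.761 +/- 1.441916) / (-0.75).
  z_1 = (0.761 + 1.441916) / (-0.75) = -2.9372,   |z_1| = 2.9372.
  z_2 = (0.761 - 1.441916) / (-0.75) = 0.9079,   |z_2| = 0.9079.
Moduli of all roots: 2.9372, 0.9079.
All moduli strictly greater than 1? No.
Verdict: Not invertible.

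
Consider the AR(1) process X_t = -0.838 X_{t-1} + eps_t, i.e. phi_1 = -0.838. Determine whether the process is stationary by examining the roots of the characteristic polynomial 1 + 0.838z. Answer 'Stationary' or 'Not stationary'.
\text{Stationary}

The AR(p) characteristic polynomial is P(z) = 1 + 0.838z.
Stationarity requires all roots to lie outside the unit circle, i.e. |z| > 1 for every root.
This is linear in z: 1 + (0.838) z = 0  =>  z = -1/(0.838) = -1.193317,  |z| = 1.193317.
Moduli of all roots: 1.1933.
All moduli strictly greater than 1? Yes.
Verdict: Stationary.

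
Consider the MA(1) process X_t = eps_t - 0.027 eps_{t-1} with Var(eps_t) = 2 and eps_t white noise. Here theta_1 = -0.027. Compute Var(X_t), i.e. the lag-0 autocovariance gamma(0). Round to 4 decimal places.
\gamma(0) = 2.0015

For an MA(q) process X_t = eps_t + sum_i theta_i eps_{t-i} with
Var(eps_t) = sigma^2, the variance is
  gamma(0) = sigma^2 * (1 + sum_i theta_i^2).
  sum_i theta_i^2 = (-0.027)^2 = 0.000729.
  gamma(0) = 2 * (1 + 0.000729) = 2 * 1.000729 = 2.001458, which rounds to 2.0015.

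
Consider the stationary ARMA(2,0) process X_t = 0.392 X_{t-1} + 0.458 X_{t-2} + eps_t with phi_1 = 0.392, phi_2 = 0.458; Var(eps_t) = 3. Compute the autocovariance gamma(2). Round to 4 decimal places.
\gamma(2) = 5.9026

Multiply the model equation by X_{t-k} and take expectations. With theta_0 = psi_0 = 1 and psi_j the MA(infinity) weights, this gives
  gamma(k) - sum_i phi_i gamma(k-i) = c_k,
  c_k = sigma^2 * sum_{j=k..q} theta_j psi_{j-k}   (c_k = 0 for k > q),
using gamma(-m) = gamma(m).
Pure AR (q = 0): c_0 = sigma^2 = 3, c_k = 0 for k >= 1.
Equations for k = 0, 1, 2 (AR order 2, c_2 = 0):
  (E0) gamma(0) = phi_1 gamma(1) + phi_2 gamma(2) + c_0
  (E1) gamma(1) = phi_1 gamma(0) + phi_2 gamma(1) + c_1
  (E2) gamma(2) = phi_1 gamma(1) + phi_2 gamma(0)
From (E1): gamma(1) = A gamma(0) + B with
  A = phi_1 / (1 - phi_2) = 0.392 / 0.542 = 0.723247,   B = c_1 / (1 - phi_2) = 0 / 0.542 = 0.
Insert (E2) into (E0): gamma(0) (1 - phi_2^2) = phi_1 (1 + phi_2) gamma(1) + c_0.
  phi_1 (1 + phi_2) = (0.392)(1.458) = 0.571536,   1 - phi_2^2 = 0.790236.
Replace gamma(1) by A gamma(0) + B and collect gamma(0):
  gamma(0) [0.790236 - (0.571536)(0.723247)] = c_0 = 3
  gamma(0) * 0.376874 = 3
  gamma(0) = 3 / 0.376874 = 7.960217.
  gamma(1) = A gamma(0) = (0.723247)(7.960217) = 5.757205.
  gamma(2) = phi_1 gamma(1) + phi_2 gamma(0) = (0.392)(5.757205) + (0.458)(7.960217) = 5.902603.
Therefore gamma(2) = 5.9026 (to 4 decimal places).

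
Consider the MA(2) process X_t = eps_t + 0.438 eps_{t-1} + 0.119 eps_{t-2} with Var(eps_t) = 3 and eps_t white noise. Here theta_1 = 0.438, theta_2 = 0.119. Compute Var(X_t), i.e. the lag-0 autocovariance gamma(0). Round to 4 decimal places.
\gamma(0) = 3.6180

For an MA(q) process X_t = eps_t + sum_i theta_i eps_{t-i} with
Var(eps_t) = sigma^2, the variance is
  gamma(0) = sigma^2 * (1 + sum_i theta_i^2).
  sum_i theta_i^2 = (0.438)^2 + (0.119)^2 = 0.191844 + 0.014161 = 0.206005.
  gamma(0) = 3 * (1 + 0.206005) = 3 * 1.206005 = 3.618015, which rounds to 3.6180.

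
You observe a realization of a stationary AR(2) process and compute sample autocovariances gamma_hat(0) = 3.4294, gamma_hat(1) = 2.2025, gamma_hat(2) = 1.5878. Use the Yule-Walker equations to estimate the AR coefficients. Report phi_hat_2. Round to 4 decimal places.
\hat\phi_{2} = 0.0860

The Yule-Walker equations for an AR(p) process read, in matrix form,
  Gamma_p phi = r_p,   with   (Gamma_p)_{ij} = gamma(|i - j|),
                       (r_p)_i = gamma(i),   i,j = 1..p.
Substitute the sample gammas (Toeplitz matrix and right-hand side of size 2):
  Gamma_p = [[3.4294, 2.2025], [2.2025, 3.4294]]
  r_p     = [2.2025, 1.5878]
Written out:
  3.4294 phi_1 + 2.2025 phi_2 = 2.2025
  2.2025 phi_1 + 3.4294 phi_2 = 1.5878
Solve by Cramer's rule:
  det = gamma(0)^2 - gamma(1)^2 = (3.4294)^2 - (2.2025)^2 = 11.76078436 - 4.85100625 = 6.90977811
  phi_hat_1 = [gamma(1) gamma(0) - gamma(1) gamma(2)] / det = [(2.2025)(3.4294) - (2.2025)(1.5878)] / 6.90977811 = 4.056124 / 6.90977811 = 0.587
  phi_hat_2 = [gamma(0) gamma(2) - gamma(1)^2] / det = [(3.4294)(1.5878) - (2.2025)^2] / 6.90977811 = 0.59419507 / 6.90977811 = 0.086
So phi_hat = [0.5870, 0.0860].
Therefore phi_hat_2 = 0.0860.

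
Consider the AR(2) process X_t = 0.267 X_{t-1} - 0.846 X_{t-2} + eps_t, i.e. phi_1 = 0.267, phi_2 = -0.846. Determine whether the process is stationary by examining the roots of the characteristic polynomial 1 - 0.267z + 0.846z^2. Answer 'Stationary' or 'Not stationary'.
\text{Stationary}

The AR(p) characteristic polynomial is P(z) = 1 - 0.267z + 0.846z^2.
Stationarity requires all roots to lie outside the unit circle, i.e. |z| > 1 for every root.
Set 1 + (-0.267) z + (0.846) z^2 = 0, i.e. a z^2 + b z + c = 0 with a = 0.846, b = -0.267, c = 1.
Discriminant D = b^2 - 4ac = (-0.267)^2 - 4*(0.846)*1 = 0.071289 - (3.384) = -3.312711.
D < 0, so the roots are the complex-conjugate pair z = (-b +/- i sqrt(-D)) / (2a) = 0.1578 +/- 1.0757i.
For a conjugate pair |z|^2 = z * conj(z) = (product of roots) = c/a = 1/(0.846) = 1.182033, so |z| = sqrt(1.182033) = 1.0872 for both roots.
Moduli of all roots: 1.0872, 1.0872.
All moduli strictly greater than 1? Yes.
Verdict: Stationary.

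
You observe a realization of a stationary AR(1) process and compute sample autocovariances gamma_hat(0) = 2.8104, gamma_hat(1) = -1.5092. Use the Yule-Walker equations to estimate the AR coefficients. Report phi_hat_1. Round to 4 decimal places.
\hat\phi_{1} = -0.5370

The Yule-Walker equations for an AR(p) process read, in matrix form,
  Gamma_p phi = r_p,   with   (Gamma_p)_{ij} = gamma(|i - j|),
                       (r_p)_i = gamma(i),   i,j = 1..p.
Substitute the sample gammas (Toeplitz matrix and right-hand side of size 1):
  Gamma_p = [[2.8104]]
  r_p     = [-1.5092]
With p = 1 this is the single equation gamma(0) phi_1 = gamma(1):
  phi_hat_1 = gamma(1) / gamma(0) = -1.5092 / 2.8104 = -0.5370.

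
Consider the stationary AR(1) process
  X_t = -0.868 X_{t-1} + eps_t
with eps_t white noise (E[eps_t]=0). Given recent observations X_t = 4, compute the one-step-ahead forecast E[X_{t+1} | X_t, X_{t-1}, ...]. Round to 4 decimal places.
E[X_{t+1} \mid \mathcal F_t] = -3.4720

For an AR(p) model X_t = c + sum_i phi_i X_{t-i} + eps_t, the
one-step-ahead conditional mean is
  E[X_{t+1} | X_t, ...] = c + sum_i phi_i X_{t+1-i}.
Substitute known values:
  E[X_{t+1} | ...] = (-0.868) * (4)
                   = -3.4720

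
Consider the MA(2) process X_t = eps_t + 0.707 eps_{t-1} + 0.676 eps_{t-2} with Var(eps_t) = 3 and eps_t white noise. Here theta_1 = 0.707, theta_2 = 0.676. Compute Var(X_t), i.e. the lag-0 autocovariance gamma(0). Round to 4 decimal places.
\gamma(0) = 5.8705

For an MA(q) process X_t = eps_t + sum_i theta_i eps_{t-i} with
Var(eps_t) = sigma^2, the variance is
  gamma(0) = sigma^2 * (1 + sum_i theta_i^2).
  sum_i theta_i^2 = (0.707)^2 + (0.676)^2 = 0.499849 + 0.456976 = 0.956825.
  gamma(0) = 3 * (1 + 0.956825) = 3 * 1.956825 = 5.870475, which rounds to 5.8705.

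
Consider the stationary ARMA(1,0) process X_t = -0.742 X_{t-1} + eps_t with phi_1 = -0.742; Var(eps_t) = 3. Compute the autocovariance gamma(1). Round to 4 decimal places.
\gamma(1) = -4.9529

Multiply the model equation by X_{t-k} and take expectations. With theta_0 = psi_0 = 1 and psi_j the MA(infinity) weights, this gives
  gamma(k) - sum_i phi_i gamma(k-i) = c_k,
  c_k = sigma^2 * sum_{j=k..q} theta_j psi_{j-k}   (c_k = 0 for k > q),
using gamma(-m) = gamma(m).
Pure AR (q = 0): c_0 = sigma^2 = 3, c_k = 0 for k >= 1.
Equations for k = 0 and k = 1 (AR order 1):
  gamma(0) = phi_1 gamma(1) + c_0
  gamma(1) = phi_1 gamma(0) + c_1
Substituting the second into the first: gamma(0) (1 - phi_1^2) = c_0 + phi_1 c_1, so
  gamma(0) = c_0 / (1 - phi_1^2) = 3 / (1 - (-0.742)^2) = 3 / 0.449436 = 6.675033.
  gamma(1) = phi_1 gamma(0) = (-0.742)(6.675033) = -4.952874.
Therefore gamma(1) = -4.9529 (to 4 decimal places).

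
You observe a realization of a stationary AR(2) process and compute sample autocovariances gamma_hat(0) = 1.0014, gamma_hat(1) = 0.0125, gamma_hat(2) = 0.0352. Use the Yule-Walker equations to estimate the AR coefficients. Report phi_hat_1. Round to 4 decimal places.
\hat\phi_{1} = 0.0120

The Yule-Walker equations for an AR(p) process read, in matrix form,
  Gamma_p phi = r_p,   with   (Gamma_p)_{ij} = gamma(|i - j|),
                       (r_p)_i = gamma(i),   i,j = 1..p.
Substitute the sample gammas (Toeplitz matrix and right-hand side of size 2):
  Gamma_p = [[1.0014, 0.0125], [0.0125, 1.0014]]
  r_p     = [0.0125, 0.0352]
Written out:
  1.0014 phi_1 + 0.0125 phi_2 = 0.0125
  0.0125 phi_1 + 1.0014 phi_2 = 0.0352
Solve by Cramer's rule:
  det = gamma(0)^2 - gamma(1)^2 = (1.0014)^2 - (0.0125)^2 = 1.00280196 - 0.00015625 = 1.00264571
  phi_hat_1 = [gamma(1) gamma(0) - gamma(1) gamma(2)] / det = [(0.0125)(1.0014) - (0.0125)(0.0352)] / 1.00264571 = 0.0120775 / 1.00264571 = 0.012
  phi_hat_2 = [gamma(0) gamma(2) - gamma(1)^2] / det = [(1.0014)(0.0352) - (0.0125)^2] / 1.00264571 = 0.03509303 / 1.00264571 = 0.035
So phi_hat = [0.0120, 0.0350].
Therefore phi_hat_1 = 0.0120.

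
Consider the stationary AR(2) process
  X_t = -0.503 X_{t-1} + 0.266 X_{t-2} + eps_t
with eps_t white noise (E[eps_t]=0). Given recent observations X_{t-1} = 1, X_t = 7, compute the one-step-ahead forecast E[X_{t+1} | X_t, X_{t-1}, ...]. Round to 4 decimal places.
E[X_{t+1} \mid \mathcal F_t] = -3.2550

For an AR(p) model X_t = c + sum_i phi_i X_{t-i} + eps_t, the
one-step-ahead conditional mean is
  E[X_{t+1} | X_t, ...] = c + sum_i phi_i X_{t+1-i}.
Substitute known values:
  E[X_{t+1} | ...] = (-0.503) * (7) + (0.266) * (1)
                   = -3.2550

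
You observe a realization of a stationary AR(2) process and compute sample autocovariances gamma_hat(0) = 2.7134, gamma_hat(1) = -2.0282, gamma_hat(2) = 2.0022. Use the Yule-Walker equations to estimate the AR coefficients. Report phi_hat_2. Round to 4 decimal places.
\hat\phi_{2} = 0.4060

The Yule-Walker equations for an AR(p) process read, in matrix form,
  Gamma_p phi = r_p,   with   (Gamma_p)_{ij} = gamma(|i - j|),
                       (r_p)_i = gamma(i),   i,j = 1..p.
Substitute the sample gammas (Toeplitz matrix and right-hand side of size 2):
  Gamma_p = [[2.7134, -2.0282], [-2.0282, 2.7134]]
  r_p     = [-2.0282, 2.0022]
Written out:
  2.7134 phi_1 - 2.0282 phi_2 = -2.0282
  -2.0282 phi_1 + 2.7134 phi_2 = 2.0022
Solve by Cramer's rule:
  det = gamma(0)^2 - gamma(1)^2 = (2.7134)^2 - (-2.0282)^2 = 7.36253956 - 4.11359524 = 3.24894432
  phi_hat_1 = [gamma(1) gamma(0) - gamma(1) gamma(2)] / det = [(-2.0282)(2.7134) - (-2.0282)(2.0022)] / 3.24894432 = -1.44245584 / 3.24894432 = -0.444
  phi_hat_2 = [gamma(0) gamma(2) - gamma(1)^2] / det = [(2.7134)(2.0022) - (-2.0282)^2] / 3.24894432 = 1.31917424 / 3.24894432 = 0.406
So phi_hat = [-0.4440, 0.4060].
Therefore phi_hat_2 = 0.4060.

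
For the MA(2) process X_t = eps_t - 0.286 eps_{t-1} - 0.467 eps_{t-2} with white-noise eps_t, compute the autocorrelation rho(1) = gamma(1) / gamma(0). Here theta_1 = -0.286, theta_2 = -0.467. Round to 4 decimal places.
\rho(1) = -0.1173

For an MA(q) process with theta_0 = 1, the autocovariance is
  gamma(k) = sigma^2 * sum_{i=0..q-k} theta_i * theta_{i+k},
and rho(k) = gamma(k) / gamma(0). Sigma^2 cancels.
  numerator   = (1)*(-0.286) + (-0.286)*(-0.467) = -0.152438.
  denominator = (1)^2 + (-0.286)^2 + (-0.467)^2 = 1.299885.
  rho(1) = -0.152438 / 1.299885 = -0.1173.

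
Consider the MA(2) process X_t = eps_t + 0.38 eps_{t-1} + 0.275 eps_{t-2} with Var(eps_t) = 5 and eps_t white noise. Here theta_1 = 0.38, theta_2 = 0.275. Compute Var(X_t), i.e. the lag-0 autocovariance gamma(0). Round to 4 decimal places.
\gamma(0) = 6.1001

For an MA(q) process X_t = eps_t + sum_i theta_i eps_{t-i} with
Var(eps_t) = sigma^2, the variance is
  gamma(0) = sigma^2 * (1 + sum_i theta_i^2).
  sum_i theta_i^2 = (0.38)^2 + (0.275)^2 = 0.1444 + 0.075625 = 0.220025.
  gamma(0) = 5 * (1 + 0.220025) = 5 * 1.220025 = 6.100125, which rounds to 6.1001.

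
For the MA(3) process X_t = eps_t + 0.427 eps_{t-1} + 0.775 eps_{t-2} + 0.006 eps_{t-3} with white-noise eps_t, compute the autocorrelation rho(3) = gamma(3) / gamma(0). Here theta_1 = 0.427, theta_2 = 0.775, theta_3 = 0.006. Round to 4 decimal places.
\rho(3) = 0.0034

For an MA(q) process with theta_0 = 1, the autocovariance is
  gamma(k) = sigma^2 * sum_{i=0..q-k} theta_i * theta_{i+k},
and rho(k) = gamma(k) / gamma(0). Sigma^2 cancels.
  numerator   = (1)*(0.006) = 0.006.
  denominator = (1)^2 + (0.427)^2 + (0.775)^2 + (0.006)^2 = 1.78299.
  rho(3) = 0.006 / 1.78299 = 0.0034.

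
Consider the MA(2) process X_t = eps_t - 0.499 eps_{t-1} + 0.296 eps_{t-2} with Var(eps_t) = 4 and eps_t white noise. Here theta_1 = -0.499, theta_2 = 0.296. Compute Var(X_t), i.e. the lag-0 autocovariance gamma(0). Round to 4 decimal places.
\gamma(0) = 5.3465

For an MA(q) process X_t = eps_t + sum_i theta_i eps_{t-i} with
Var(eps_t) = sigma^2, the variance is
  gamma(0) = sigma^2 * (1 + sum_i theta_i^2).
  sum_i theta_i^2 = (-0.499)^2 + (0.296)^2 = 0.249001 + 0.087616 = 0.336617.
  gamma(0) = 4 * (1 + 0.336617) = 4 * 1.336617 = 5.346468, which rounds to 5.3465.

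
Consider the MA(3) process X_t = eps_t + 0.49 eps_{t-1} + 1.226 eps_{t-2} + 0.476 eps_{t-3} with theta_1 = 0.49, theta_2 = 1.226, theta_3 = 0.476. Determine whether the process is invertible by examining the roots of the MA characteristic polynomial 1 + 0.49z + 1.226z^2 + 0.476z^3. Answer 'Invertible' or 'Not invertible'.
\text{Not invertible}

The MA(q) characteristic polynomial is P(z) = 1 + 0.49z + 1.226z^2 + 0.476z^3.
Invertibility requires all roots to lie outside the unit circle, i.e. |z| > 1 for every root.
Degree 3: look for a simple real root z0 first, then factor out (1 - z/z0) and solve the remaining quadratic.
Testing z0 = -2.5: P(-2.5) = 1 + (0.49)(-2.5) + (1.226)(-2.5)^2 + (0.476)(-2.5)^3
  = 1 + (-1.225) + (7.6625) + (-7.4375) = 0.  So z_0 = -2.5 is a root, |z_0| = 2.5.
Divide out the factor (1 + 0.4 z) = (1 - z/z0) (since 1/z0 = -0.4):
  P(z) = (1 + 0.4 z)(1 + (0.09) z + (1.19) z^2)
  [check: z-coef 0.09 - (-0.4) = 0.49; z^2-coef 1.19 - (-0.4)(0.09) = 1.226; z^3-coef -(-0.4)(1.19) = 0.476.]
Remaining roots from the quadratic factor 1 + (0.09) z + (1.19) z^2:
  Set 1 + (0.09) z + (1.19) z^2 = 0, i.e. a z^2 + b z + c = 0 with a = 1.19, b = 0.09, c = 1.
  Discriminant D = b^2 - 4ac = (0.09)^2 - 4*(1.19)*1 = 0.0081 - (4.76) = -4.7519.
  D < 0, so the roots are the complex-conjugate pair z = (-b +/- i sqrt(-D)) / (2a) = -0.0378 +/- 0.9159i.
  For a conjugate pair |z|^2 = z * conj(z) = (product of roots) = c/a = 1/(1.19) = 0.840336, so |z| = sqrt(0.840336) = 0.9167 for both roots.
Moduli of all roots: 2.5000, 0.9167, 0.9167.
All moduli strictly greater than 1? No.
Verdict: Not invertible.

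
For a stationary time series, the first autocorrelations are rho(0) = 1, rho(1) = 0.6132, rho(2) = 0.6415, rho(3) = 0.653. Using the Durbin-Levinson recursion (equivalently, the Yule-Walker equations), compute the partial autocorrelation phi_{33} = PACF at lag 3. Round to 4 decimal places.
\phi_{33} = 0.3250

The PACF at lag k is phi_{kk}, the last component of the solution
to the Yule-Walker system G_k phi = r_k where
  (G_k)_{ij} = rho(|i - j|), (r_k)_i = rho(i), i,j = 1..k.
Equivalently, Durbin-Levinson gives phi_{kk} iteratively:
  phi_{11} = rho(1)
  phi_{kk} = [rho(k) - sum_{j=1..k-1} phi_{k-1,j} rho(k-j)]
            / [1 - sum_{j=1..k-1} phi_{k-1,j} rho(j)],
  phi_{k,j} = phi_{k-1,j} - phi_{kk} phi_{k-1,k-j},  j = 1..k-1.
Step k = 1:
  phi_11 = rho(1) = 0.6132.
Step k = 2:
  phi_22 = [rho(2) - phi_11 rho(1)] / [1 - phi_11 rho(1)] = [0.6415 - (0.6132)(0.6132)] / [1 - (0.6132)(0.6132)]
         = 0.26548576 / 0.62398576 = 0.425468.
  Update: phi_21 = phi_11 - phi_22 phi_11 = 0.6132 - (0.425468)(0.6132) = 0.352303.
Step k = 3:
  phi_33 = [rho(3) - phi_21 rho(2) - phi_22 rho(1)] / [1 - phi_21 rho(1) - phi_22 rho(2)]
    numerator   = 0.653 - (0.352303)(0.6415) - (0.425468)(0.6132) = 0.16610071
    denominator = 1 - (0.352303)(0.6132) - (0.425468)(0.6415) = 0.51103016
  phi_33 = 0.16610071 / 0.51103016 = 0.325.
Therefore phi_{33} = 0.3250.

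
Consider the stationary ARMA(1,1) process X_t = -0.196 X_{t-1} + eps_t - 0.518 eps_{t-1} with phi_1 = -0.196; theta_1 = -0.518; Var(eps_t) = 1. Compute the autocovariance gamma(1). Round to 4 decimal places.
\gamma(1) = -0.8179

Multiply the model equation by X_{t-k} and take expectations. With theta_0 = psi_0 = 1 and psi_j the MA(infinity) weights, this gives
  gamma(k) - sum_i phi_i gamma(k-i) = c_k,
  c_k = sigma^2 * sum_{j=k..q} theta_j psi_{j-k}   (c_k = 0 for k > q),
using gamma(-m) = gamma(m).
psi-weights needed (psi_j = theta_j + sum_i phi_i psi_{j-i}):
  psi_1 = theta_1 + phi_1 = -0.518 + (-0.196) = -0.714
Right-hand sides:
  c_0 = sigma^2 (1 + theta_1 psi_1) = 1 * (1 + (-0.518)(-0.714)) = 1 * 1.369852 = 1.369852
  c_1 = sigma^2 theta_1 = 1 * (-0.518) = -0.518
  c_2 = 0
Equations for k = 0 and k = 1 (AR order 1):
  gamma(0) = phi_1 gamma(1) + c_0
  gamma(1) = phi_1 gamma(0) + c_1
Substituting the second into the first: gamma(0) (1 - phi_1^2) = c_0 + phi_1 c_1, so
  gamma(0) = (c_0 + phi_1 c_1) / (1 - phi_1^2) = (1.369852 + (-0.196)(-0.518)) / (1 - (-0.196)^2) = 1.47138 / 0.961584 = 1.530163.
  gamma(1) = phi_1 gamma(0) + c_1 = (-0.196)(1.530163) + (-0.518) = -0.817912.
Therefore gamma(1) = -0.8179 (to 4 decimal places).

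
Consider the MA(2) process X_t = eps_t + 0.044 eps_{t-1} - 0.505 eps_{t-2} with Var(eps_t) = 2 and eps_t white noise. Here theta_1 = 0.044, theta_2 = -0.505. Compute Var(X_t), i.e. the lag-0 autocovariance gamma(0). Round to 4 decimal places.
\gamma(0) = 2.5139

For an MA(q) process X_t = eps_t + sum_i theta_i eps_{t-i} with
Var(eps_t) = sigma^2, the variance is
  gamma(0) = sigma^2 * (1 + sum_i theta_i^2).
  sum_i theta_i^2 = (0.044)^2 + (-0.505)^2 = 0.001936 + 0.255025 = 0.256961.
  gamma(0) = 2 * (1 + 0.256961) = 2 * 1.256961 = 2.513922, which rounds to 2.5139.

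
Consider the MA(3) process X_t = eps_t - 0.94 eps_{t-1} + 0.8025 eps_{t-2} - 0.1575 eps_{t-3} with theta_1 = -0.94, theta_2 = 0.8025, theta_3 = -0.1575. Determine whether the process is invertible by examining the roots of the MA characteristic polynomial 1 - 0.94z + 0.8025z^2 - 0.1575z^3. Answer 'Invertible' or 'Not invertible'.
\text{Invertible}

The MA(q) characteristic polynomial is P(z) = 1 - 0.94z + 0.8025z^2 - 0.1575z^3.
Invertibility requires all roots to lie outside the unit circle, i.e. |z| > 1 for every root.
Degree 3: look for a simple real root z0 first, then factor out (1 - z/z0) and solve the remaining quadratic.
Testing z0 = 4: P(4) = 1 + (-0.94)(4) + (0.8025)(4)^2 + (-0.1575)(4)^3
  = 1 + (-3.76) + (12.84) + (-10.08) = 0.  So z_0 = 4 is a root, |z_0| = 4.
Divide out the factor (1 - 0.25 z) = (1 - z/z0) (since 1/z0 = 0.25):
  P(z) = (1 - 0.25 z)(1 + (-0.69) z + (0.63) z^2)
  [check: z-coef -0.69 - (0.25) = -0.94; z^2-coef 0.63 - (0.25)(-0.69) = 0.8025; z^3-coef -(0.25)(0.63) = -0.1575.]
Remaining roots from the quadratic factor 1 + (-0.69) z + (0.63) z^2:
  Set 1 + (-0.69) z + (0.63) z^2 = 0, i.e. a z^2 + b z + c = 0 with a = 0.63, b = -0.69, c = 1.
  Discriminant D = b^2 - 4ac = (-0.69)^2 - 4*(0.63)*1 = 0.4761 - (2.52) = -2.0439.
  D < 0, so the roots are the complex-conjugate pair z = (-b +/- i sqrt(-D)) / (2a) = 0.5476 +/- 1.1346i.
  For a conjugate pair |z|^2 = z * conj(z) = (product of roots) = c/a = 1/(0.63) = 1.587302, so |z| = sqrt(1.587302) = 1.2599 for both roots.
Moduli of all roots: 4.0000, 1.2599, 1.2599.
All moduli strictly greater than 1? Yes.
Verdict: Invertible.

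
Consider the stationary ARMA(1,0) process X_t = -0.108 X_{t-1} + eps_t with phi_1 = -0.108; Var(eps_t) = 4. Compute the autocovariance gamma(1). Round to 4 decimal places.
\gamma(1) = -0.4371

Multiply the model equation by X_{t-k} and take expectations. With theta_0 = psi_0 = 1 and psi_j the MA(infinity) weights, this gives
  gamma(k) - sum_i phi_i gamma(k-i) = c_k,
  c_k = sigma^2 * sum_{j=k..q} theta_j psi_{j-k}   (c_k = 0 for k > q),
using gamma(-m) = gamma(m).
Pure AR (q = 0): c_0 = sigma^2 = 4, c_k = 0 for k >= 1.
Equations for k = 0 and k = 1 (AR order 1):
  gamma(0) = phi_1 gamma(1) + c_0
  gamma(1) = phi_1 gamma(0) + c_1
Substituting the second into the first: gamma(0) (1 - phi_1^2) = c_0 + phi_1 c_1, so
  gamma(0) = c_0 / (1 - phi_1^2) = 4 / (1 - (-0.108)^2) = 4 / 0.988336 = 4.047207.
  gamma(1) = phi_1 gamma(0) = (-0.108)(4.047207) = -0.437098.
Therefore gamma(1) = -0.4371 (to 4 decimal places).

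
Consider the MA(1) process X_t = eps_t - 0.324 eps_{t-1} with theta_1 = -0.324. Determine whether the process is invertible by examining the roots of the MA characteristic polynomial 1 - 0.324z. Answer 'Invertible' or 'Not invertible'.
\text{Invertible}

The MA(q) characteristic polynomial is P(z) = 1 - 0.324z.
Invertibility requires all roots to lie outside the unit circle, i.e. |z| > 1 for every root.
This is linear in z: 1 + (-0.324) z = 0  =>  z = -1/(-0.324) = 3.08642,  |z| = 3.08642.
Moduli of all roots: 3.0864.
All moduli strictly greater than 1? Yes.
Verdict: Invertible.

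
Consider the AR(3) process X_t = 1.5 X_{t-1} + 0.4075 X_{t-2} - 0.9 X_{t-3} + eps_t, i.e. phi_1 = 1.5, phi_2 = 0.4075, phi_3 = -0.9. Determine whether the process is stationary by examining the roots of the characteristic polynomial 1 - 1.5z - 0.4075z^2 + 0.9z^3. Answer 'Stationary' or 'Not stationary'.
\text{Not stationary}

The AR(p) characteristic polynomial is P(z) = 1 - 1.5z - 0.4075z^2 + 0.9z^3.
Stationarity requires all roots to lie outside the unit circle, i.e. |z| > 1 for every root.
Degree 3: look for a simple real root z0 first, then factor out (1 - z/z0) and solve the remaining quadratic.
Testing z0 = 0.8: P(0.8) = 1 + (-1.5)(0.8) + (-0.4075)(0.8)^2 + (0.9)(0.8)^3
  = 1 + (-1.2) + (-0.2608) + (0.4608) = 0.  So z_0 = 0.8 is a root, |z_0| = 0.8.
Divide out the factor (1 - 1.25 z) = (1 - z/z0) (since 1/z0 = 1.25):
  P(z) = (1 - 1.25 z)(1 + (-0.25) z + (-0.72) z^2)
  [check: z-coef -0.25 - (1.25) = -1.5; z^2-coef -0.72 - (1.25)(-0.25) = -0.4075; z^3-coef -(1.25)(-0.72) = 0.9.]
Remaining roots from the quadratic factor 1 + (-0.25) z + (-0.72) z^2:
  Set 1 + (-0.25) z + (-0.72) z^2 = 0, i.e. a z^2 + b z + c = 0 with a = -0.72, b = -0.25, c = 1.
  Discriminant D = b^2 - 4ac = (-0.25)^2 - 4*(-0.72)*1 = 0.0625 - (-2.88) = 2.9425.
  D >= 0, so the roots are real: z = (-b +/- sqrt(D)) / (2a) = (0.25 +/- 1.715372) / (-1.44).
    z_1 = (0.25 + 1.715372) / (-1.44) = -1.3648,   |z_1| = 1.3648.
    z_2 = (0.25 - 1.715372) / (-1.44) = 1.0176,   |z_2| = 1.0176.
Moduli of all roots: 0.8000, 1.3648, 1.0176.
All moduli strictly greater than 1? No.
Verdict: Not stationary.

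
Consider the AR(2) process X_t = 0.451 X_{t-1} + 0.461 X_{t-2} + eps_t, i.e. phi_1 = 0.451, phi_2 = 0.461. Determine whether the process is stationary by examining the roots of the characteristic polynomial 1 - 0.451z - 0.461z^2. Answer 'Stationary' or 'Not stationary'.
\text{Stationary}

The AR(p) characteristic polynomial is P(z) = 1 - 0.451z - 0.461z^2.
Stationarity requires all roots to lie outside the unit circle, i.e. |z| > 1 for every root.
Set 1 + (-0.451) z + (-0.461) z^2 = 0, i.e. a z^2 + b z + c = 0 with a = -0.461, b = -0.451, c = 1.
Discriminant D = b^2 - 4ac = (-0.451)^2 - 4*(-0.461)*1 = 0.203401 - (-1.844) = 2.047401.
D >= 0, so the roots are real: z = (-b +/- sqrt(D)) / (2a) = (0.451 +/- 1.430874) / (-0.922).
  z_1 = (0.451 + 1.430874) / (-0.922) = -2.0411,   |z_1| = 2.0411.
  z_2 = (0.451 - 1.430874) / (-0.922) = 1.0628,   |z_2| = 1.0628.
Moduli of all roots: 2.0411, 1.0628.
All moduli strictly greater than 1? Yes.
Verdict: Stationary.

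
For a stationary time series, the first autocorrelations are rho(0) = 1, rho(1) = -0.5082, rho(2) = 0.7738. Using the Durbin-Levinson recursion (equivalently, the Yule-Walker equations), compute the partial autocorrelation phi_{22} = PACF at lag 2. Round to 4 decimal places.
\phi_{22} = 0.6950

The PACF at lag k is phi_{kk}, the last component of the solution
to the Yule-Walker system G_k phi = r_k where
  (G_k)_{ij} = rho(|i - j|), (r_k)_i = rho(i), i,j = 1..k.
Equivalently, Durbin-Levinson gives phi_{kk} iteratively:
  phi_{11} = rho(1)
  phi_{kk} = [rho(k) - sum_{j=1..k-1} phi_{k-1,j} rho(k-j)]
            / [1 - sum_{j=1..k-1} phi_{k-1,j} rho(j)],
  phi_{k,j} = phi_{k-1,j} - phi_{kk} phi_{k-1,k-j},  j = 1..k-1.
Step k = 1:
  phi_11 = rho(1) = -0.5082.
Step k = 2:
  phi_22 = [rho(2) - phi_11 rho(1)] / [1 - phi_11 rho(1)] = [0.7738 - (-0.5082)(-0.5082)] / [1 - (-0.5082)(-0.5082)]
         = 0.51553276 / 0.74173276 = 0.695.
Therefore phi_{22} = 0.6950.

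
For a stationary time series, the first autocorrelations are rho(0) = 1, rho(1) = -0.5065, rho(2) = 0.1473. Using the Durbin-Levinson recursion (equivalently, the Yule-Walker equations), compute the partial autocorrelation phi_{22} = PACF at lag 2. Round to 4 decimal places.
\phi_{22} = -0.1469

The PACF at lag k is phi_{kk}, the last component of the solution
to the Yule-Walker system G_k phi = r_k where
  (G_k)_{ij} = rho(|i - j|), (r_k)_i = rho(i), i,j = 1..k.
Equivalently, Durbin-Levinson gives phi_{kk} iteratively:
  phi_{11} = rho(1)
  phi_{kk} = [rho(k) - sum_{j=1..k-1} phi_{k-1,j} rho(k-j)]
            / [1 - sum_{j=1..k-1} phi_{k-1,j} rho(j)],
  phi_{k,j} = phi_{k-1,j} - phi_{kk} phi_{k-1,k-j},  j = 1..k-1.
Step k = 1:
  phi_11 = rho(1) = -0.5065.
Step k = 2:
  phi_22 = [rho(2) - phi_11 rho(1)] / [1 - phi_11 rho(1)] = [0.1473 - (-0.5065)(-0.5065)] / [1 - (-0.5065)(-0.5065)]
         = -0.10924225 / 0.74345775 = -0.1469.
Therefore phi_{22} = -0.1469.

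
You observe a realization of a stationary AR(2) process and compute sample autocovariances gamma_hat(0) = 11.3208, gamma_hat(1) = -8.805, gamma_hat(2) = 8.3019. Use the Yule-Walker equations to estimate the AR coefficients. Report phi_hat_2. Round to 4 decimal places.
\hat\phi_{2} = 0.3250

The Yule-Walker equations for an AR(p) process read, in matrix form,
  Gamma_p phi = r_p,   with   (Gamma_p)_{ij} = gamma(|i - j|),
                       (r_p)_i = gamma(i),   i,j = 1..p.
Substitute the sample gammas (Toeplitz matrix and right-hand side of size 2):
  Gamma_p = [[11.3208, -8.805], [-8.805, 11.3208]]
  r_p     = [-8.805, 8.3019]
Written out:
  11.3208 phi_1 - 8.805 phi_2 = -8.805
  -8.805 phi_1 + 11.3208 phi_2 = 8.3019
Solve by Cramer's rule:
  det = gamma(0)^2 - gamma(1)^2 = (11.3208)^2 - (-8.805)^2 = 128.16051264 - 77.528025 = 50.63248764
  phi_hat_1 = [gamma(1) gamma(0) - gamma(1) gamma(2)] / det = [(-8.805)(11.3208) - (-8.805)(8.3019)] / 50.63248764 = -26.5814145 / 50.63248764 = -0.525
  phi_hat_2 = [gamma(0) gamma(2) - gamma(1)^2] / det = [(11.3208)(8.3019) - (-8.805)^2] / 50.63248764 = 16.45612452 / 50.63248764 = 0.325
So phi_hat = [-0.5250, 0.3250].
Therefore phi_hat_2 = 0.3250.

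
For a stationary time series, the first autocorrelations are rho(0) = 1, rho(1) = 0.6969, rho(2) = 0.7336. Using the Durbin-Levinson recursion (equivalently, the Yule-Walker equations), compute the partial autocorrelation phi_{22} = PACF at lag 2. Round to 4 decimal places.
\phi_{22} = 0.4820

The PACF at lag k is phi_{kk}, the last component of the solution
to the Yule-Walker system G_k phi = r_k where
  (G_k)_{ij} = rho(|i - j|), (r_k)_i = rho(i), i,j = 1..k.
Equivalently, Durbin-Levinson gives phi_{kk} iteratively:
  phi_{11} = rho(1)
  phi_{kk} = [rho(k) - sum_{j=1..k-1} phi_{k-1,j} rho(k-j)]
            / [1 - sum_{j=1..k-1} phi_{k-1,j} rho(j)],
  phi_{k,j} = phi_{k-1,j} - phi_{kk} phi_{k-1,k-j},  j = 1..k-1.
Step k = 1:
  phi_11 = rho(1) = 0.6969.
Step k = 2:
  phi_22 = [rho(2) - phi_11 rho(1)] / [1 - phi_11 rho(1)] = [0.7336 - (0.6969)(0.6969)] / [1 - (0.6969)(0.6969)]
         = 0.24793039 / 0.51433039 = 0.482.
Therefore phi_{22} = 0.4820.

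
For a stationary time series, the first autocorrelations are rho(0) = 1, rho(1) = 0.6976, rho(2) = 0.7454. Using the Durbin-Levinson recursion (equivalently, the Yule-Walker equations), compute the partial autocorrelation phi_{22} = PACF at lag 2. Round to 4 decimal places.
\phi_{22} = 0.5040

The PACF at lag k is phi_{kk}, the last component of the solution
to the Yule-Walker system G_k phi = r_k where
  (G_k)_{ij} = rho(|i - j|), (r_k)_i = rho(i), i,j = 1..k.
Equivalently, Durbin-Levinson gives phi_{kk} iteratively:
  phi_{11} = rho(1)
  phi_{kk} = [rho(k) - sum_{j=1..k-1} phi_{k-1,j} rho(k-j)]
            / [1 - sum_{j=1..k-1} phi_{k-1,j} rho(j)],
  phi_{k,j} = phi_{k-1,j} - phi_{kk} phi_{k-1,k-j},  j = 1..k-1.
Step k = 1:
  phi_11 = rho(1) = 0.6976.
Step k = 2:
  phi_22 = [rho(2) - phi_11 rho(1)] / [1 - phi_11 rho(1)] = [0.7454 - (0.6976)(0.6976)] / [1 - (0.6976)(0.6976)]
         = 0.25875424 / 0.51335424 = 0.504.
Therefore phi_{22} = 0.5040.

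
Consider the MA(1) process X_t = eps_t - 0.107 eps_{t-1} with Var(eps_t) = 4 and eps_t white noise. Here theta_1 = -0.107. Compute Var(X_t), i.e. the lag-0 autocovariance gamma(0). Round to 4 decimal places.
\gamma(0) = 4.0458

For an MA(q) process X_t = eps_t + sum_i theta_i eps_{t-i} with
Var(eps_t) = sigma^2, the variance is
  gamma(0) = sigma^2 * (1 + sum_i theta_i^2).
  sum_i theta_i^2 = (-0.107)^2 = 0.011449.
  gamma(0) = 4 * (1 + 0.011449) = 4 * 1.011449 = 4.045796, which rounds to 4.0458.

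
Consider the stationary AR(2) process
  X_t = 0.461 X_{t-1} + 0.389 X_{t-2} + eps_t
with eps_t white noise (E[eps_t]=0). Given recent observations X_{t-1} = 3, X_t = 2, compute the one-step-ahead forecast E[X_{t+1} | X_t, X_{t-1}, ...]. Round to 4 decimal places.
E[X_{t+1} \mid \mathcal F_t] = 2.0890

For an AR(p) model X_t = c + sum_i phi_i X_{t-i} + eps_t, the
one-step-ahead conditional mean is
  E[X_{t+1} | X_t, ...] = c + sum_i phi_i X_{t+1-i}.
Substitute known values:
  E[X_{t+1} | ...] = (0.461) * (2) + (0.389) * (3)
                   = 2.0890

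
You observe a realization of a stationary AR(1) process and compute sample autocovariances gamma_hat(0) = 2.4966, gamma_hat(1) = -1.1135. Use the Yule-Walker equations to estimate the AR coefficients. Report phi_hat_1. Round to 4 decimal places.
\hat\phi_{1} = -0.4460

The Yule-Walker equations for an AR(p) process read, in matrix form,
  Gamma_p phi = r_p,   with   (Gamma_p)_{ij} = gamma(|i - j|),
                       (r_p)_i = gamma(i),   i,j = 1..p.
Substitute the sample gammas (Toeplitz matrix and right-hand side of size 1):
  Gamma_p = [[2.4966]]
  r_p     = [-1.1135]
With p = 1 this is the single equation gamma(0) phi_1 = gamma(1):
  phi_hat_1 = gamma(1) / gamma(0) = -1.1135 / 2.4966 = -0.4460.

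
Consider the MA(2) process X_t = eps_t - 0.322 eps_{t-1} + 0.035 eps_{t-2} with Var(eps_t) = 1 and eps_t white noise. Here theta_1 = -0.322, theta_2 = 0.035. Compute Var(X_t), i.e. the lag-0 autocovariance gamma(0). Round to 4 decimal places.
\gamma(0) = 1.1049

For an MA(q) process X_t = eps_t + sum_i theta_i eps_{t-i} with
Var(eps_t) = sigma^2, the variance is
  gamma(0) = sigma^2 * (1 + sum_i theta_i^2).
  sum_i theta_i^2 = (-0.322)^2 + (0.035)^2 = 0.103684 + 0.001225 = 0.104909.
  gamma(0) = 1 * (1 + 0.104909) = 1 * 1.104909 = 1.104909, which rounds to 1.1049.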